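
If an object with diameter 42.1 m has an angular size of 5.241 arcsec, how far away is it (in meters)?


D = size / theta_rad, theta_rad = 5.241 * pi/(180*3600) = 2.541e-05, D = 1.657e+06

1.657e+06 m


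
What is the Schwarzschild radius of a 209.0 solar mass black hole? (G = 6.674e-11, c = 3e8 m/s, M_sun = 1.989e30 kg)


M = 209.0 * 1.989e30 kg = 4.15701e+32 kg. rs = 2GM/c^2 = 2 * 6.674e-11 * 4.15701e+32 / (3e8)^2 = 616530.772

616530.772 m


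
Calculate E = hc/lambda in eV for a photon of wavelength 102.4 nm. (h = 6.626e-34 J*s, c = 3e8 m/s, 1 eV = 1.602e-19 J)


E = hc/lambda = 6.626e-34 * 3e8 / 1.024e-07 = 1.941e-18 J = 12.1174 eV

12.1174 eV


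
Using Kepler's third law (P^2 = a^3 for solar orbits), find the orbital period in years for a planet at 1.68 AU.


P = a^(3/2) = 1.68^1.5 = 2.1775

2.1775 years


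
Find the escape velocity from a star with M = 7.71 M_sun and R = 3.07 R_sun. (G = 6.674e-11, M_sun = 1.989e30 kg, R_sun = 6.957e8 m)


M = 7.71 * 1.989e30 kg = 1.533519e+31 kg; R = 3.07 * 6.957e8 m = 2.135799e+09 m. v_esc = sqrt(2GM/R) = sqrt(2 * 6.674e-11 * 1.533519e+31 / 2.135799e+09) = 978977.0034

978977.0034 m/s


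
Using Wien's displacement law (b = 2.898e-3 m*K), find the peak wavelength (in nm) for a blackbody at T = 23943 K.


lam_max = b / T = 2.898e-3 / 23943 = 1.210e-07 m = 121.0375 nm

121.0375 nm


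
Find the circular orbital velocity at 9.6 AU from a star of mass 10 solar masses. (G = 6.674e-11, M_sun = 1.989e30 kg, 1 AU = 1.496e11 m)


v = sqrt(GM/r) = sqrt(6.674e-11 * 1.989e+31 / 1.436e+12) = 30402.4848

30402.4848 m/s


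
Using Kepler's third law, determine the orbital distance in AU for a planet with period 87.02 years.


a = P^(2/3) = 87.02^(2/3) = 19.6372

19.6372 AU


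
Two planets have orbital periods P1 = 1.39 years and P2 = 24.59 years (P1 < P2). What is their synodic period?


1/P_syn = |1/P1 - 1/P2| = |1/1.39 - 1/24.59| => P_syn = 1.4733

1.4733 years


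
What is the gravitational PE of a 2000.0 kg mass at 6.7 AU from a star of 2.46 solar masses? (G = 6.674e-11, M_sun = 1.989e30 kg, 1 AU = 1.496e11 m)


M = 2.46 * 1.989e30 kg = 4.89294e+30 kg; r = 6.7 AU * 1.496e11 m/AU = 1.00232e+12 m. U = -GM*m/r = -(6.674e-11 * 4.89294e+30 * 2000.0) / 1.00232e+12 = -6.516e+11

-6.516e+11 J


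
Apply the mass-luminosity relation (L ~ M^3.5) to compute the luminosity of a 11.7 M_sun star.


L/L_sun = (M/M_sun)^3.5 = 11.7^3.5 = 5478.3593

5478.3593 L_sun


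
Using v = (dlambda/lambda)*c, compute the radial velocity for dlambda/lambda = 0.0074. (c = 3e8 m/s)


v = (dlambda/lambda) * c = 0.0074 * 3e8 = 2.220e+06

2.220e+06 m/s


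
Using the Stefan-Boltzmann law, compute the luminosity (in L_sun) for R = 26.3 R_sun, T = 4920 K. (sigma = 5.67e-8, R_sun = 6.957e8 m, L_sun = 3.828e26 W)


R = 26.3 * 6.957e8 m = 1.829691e+10 m. L = 4*pi*R^2*sigma*T^4 = 4*pi*(1.829691e+10)^2 * 5.67e-8 * 4920^4 = 1.397683498e+29 W. L/L_sun = 1.397683498e+29 / 3.828e26 = 365.1211

365.1211 L_sun


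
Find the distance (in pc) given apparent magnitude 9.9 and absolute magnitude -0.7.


d = 10^((m - M + 5)/5) = 10^((9.9 - -0.7 + 5)/5) = 1318.2567

1318.2567 pc


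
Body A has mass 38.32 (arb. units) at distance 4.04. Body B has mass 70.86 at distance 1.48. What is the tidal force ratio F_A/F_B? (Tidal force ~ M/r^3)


Ratio = (M1/r1^3) / (M2/r2^3) = (38.32/4.04^3) / (70.86/1.48^3) = 0.0266

0.0266


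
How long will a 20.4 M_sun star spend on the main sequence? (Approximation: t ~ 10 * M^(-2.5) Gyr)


t = 10 * M^(-2.5) = 10 * 20.4^(-2.5) = 0.0053

0.0053 Gyr


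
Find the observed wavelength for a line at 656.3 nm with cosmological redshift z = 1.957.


lam_obs = lam_emit * (1 + z) = 656.3 * (1 + 1.957) = 1940.6791

1940.6791 nm


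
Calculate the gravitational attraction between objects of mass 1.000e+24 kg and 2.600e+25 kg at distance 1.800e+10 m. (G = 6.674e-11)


F = G*m1*m2/r^2 = 6.674e-11 * 1.000e+24 * 2.600e+25 / (1.800e+10)^2 = 6.674e-11 * 2.600e+49 / 3.240e+20 = 5.356e+18

5.356e+18 N


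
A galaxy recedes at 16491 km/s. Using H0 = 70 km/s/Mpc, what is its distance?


d = v / H0 = 16491 / 70 = 235.5857

235.5857 Mpc


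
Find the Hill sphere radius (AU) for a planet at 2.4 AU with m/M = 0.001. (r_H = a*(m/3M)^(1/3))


r_H = a * (m/3M)^(1/3) = 2.4 * (0.001/3)^(1/3) = 0.1664

0.1664 AU


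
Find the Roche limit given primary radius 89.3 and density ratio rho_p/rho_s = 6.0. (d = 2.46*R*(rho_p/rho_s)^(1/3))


d_Roche = 2.46 * 89.3 * 6.0^(1/3) = 399.1814

399.1814


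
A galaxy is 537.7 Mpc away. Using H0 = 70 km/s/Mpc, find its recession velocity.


v = H0 * d = 70 * 537.7 = 37639.0

37639.0 km/s


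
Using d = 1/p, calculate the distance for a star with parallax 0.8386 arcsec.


d = 1/p = 1/0.8386 = 1.1925

1.1925 pc


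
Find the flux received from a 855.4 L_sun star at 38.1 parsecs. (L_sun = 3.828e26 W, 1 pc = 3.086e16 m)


F = L / (4*pi*d^2) = 3.274e+29 / (4*pi*(1.176e+18)^2) = 1.885e-08

1.885e-08 W/m^2


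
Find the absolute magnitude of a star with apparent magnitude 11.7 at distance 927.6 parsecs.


M = m - 5*log10(d) + 5 = 11.7 - 5*log10(927.6) + 5 = 1.8632

1.8632


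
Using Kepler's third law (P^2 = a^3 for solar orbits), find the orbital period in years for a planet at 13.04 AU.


P = a^(3/2) = 13.04^1.5 = 47.0887

47.0887 years


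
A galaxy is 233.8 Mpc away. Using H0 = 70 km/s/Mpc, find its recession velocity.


v = H0 * d = 70 * 233.8 = 16366.0

16366.0 km/s


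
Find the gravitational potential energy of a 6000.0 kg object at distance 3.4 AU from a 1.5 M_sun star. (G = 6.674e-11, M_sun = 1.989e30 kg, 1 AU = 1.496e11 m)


M = 1.5 * 1.989e30 kg = 2.9835e+30 kg; r = 3.4 AU * 1.496e11 m/AU = 5.0864e+11 m. U = -GM*m/r = -(6.674e-11 * 2.9835e+30 * 6000.0) / 5.0864e+11 = -2.349e+12

-2.349e+12 J


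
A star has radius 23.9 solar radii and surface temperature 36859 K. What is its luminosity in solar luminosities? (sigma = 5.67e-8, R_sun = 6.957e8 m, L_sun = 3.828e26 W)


R = 23.9 * 6.957e8 m = 1.662723e+10 m. L = 4*pi*R^2*sigma*T^4 = 4*pi*(1.662723e+10)^2 * 5.67e-8 * 36859^4 = 3.635858101e+32 W. L/L_sun = 3.635858101e+32 / 3.828e26 = 949806.1914

949806.1914 L_sun


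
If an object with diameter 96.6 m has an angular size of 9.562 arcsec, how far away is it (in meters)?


D = size / theta_rad, theta_rad = 9.562 * pi/(180*3600) = 4.636e-05, D = 2.084e+06

2.084e+06 m


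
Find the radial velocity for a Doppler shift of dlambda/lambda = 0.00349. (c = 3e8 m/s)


v = (dlambda/lambda) * c = 0.00349 * 3e8 = 1.047e+06

1.047e+06 m/s


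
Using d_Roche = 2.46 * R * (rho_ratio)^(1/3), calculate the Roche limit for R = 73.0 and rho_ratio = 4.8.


d_Roche = 2.46 * 73.0 * 4.8^(1/3) = 302.9273

302.9273


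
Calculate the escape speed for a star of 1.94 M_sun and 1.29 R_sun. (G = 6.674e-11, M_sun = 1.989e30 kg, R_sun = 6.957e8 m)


M = 1.94 * 1.989e30 kg = 3.85866e+30 kg; R = 1.29 * 6.957e8 m = 8.97453e+08 m. v_esc = sqrt(2GM/R) = sqrt(2 * 6.674e-11 * 3.85866e+30 / 8.97453e+08) = 757566.0412

757566.0412 m/s


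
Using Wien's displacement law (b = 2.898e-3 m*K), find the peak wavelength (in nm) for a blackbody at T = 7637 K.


lam_max = b / T = 2.898e-3 / 7637 = 3.795e-07 m = 379.4684 nm

379.4684 nm


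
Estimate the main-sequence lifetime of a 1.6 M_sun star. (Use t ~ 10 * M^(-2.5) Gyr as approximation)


t = 10 * M^(-2.5) = 10 * 1.6^(-2.5) = 3.0882

3.0882 Gyr


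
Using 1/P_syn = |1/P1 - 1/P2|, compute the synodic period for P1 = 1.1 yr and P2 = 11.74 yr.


1/P_syn = |1/P1 - 1/P2| = |1/1.1 - 1/11.74| => P_syn = 1.2137

1.2137 years


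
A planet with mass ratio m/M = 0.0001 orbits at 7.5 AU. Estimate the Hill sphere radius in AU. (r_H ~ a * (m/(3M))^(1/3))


r_H = a * (m/3M)^(1/3) = 7.5 * (0.0001/3)^(1/3) = 0.2414

0.2414 AU


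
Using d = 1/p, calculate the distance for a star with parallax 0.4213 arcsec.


d = 1/p = 1/0.4213 = 2.3736

2.3736 pc


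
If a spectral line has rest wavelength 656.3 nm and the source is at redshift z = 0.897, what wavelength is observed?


lam_obs = lam_emit * (1 + z) = 656.3 * (1 + 0.897) = 1245.0011

1245.0011 nm


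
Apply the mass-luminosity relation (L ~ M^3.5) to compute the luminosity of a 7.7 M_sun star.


L/L_sun = (M/M_sun)^3.5 = 7.7^3.5 = 1266.8277

1266.8277 L_sun


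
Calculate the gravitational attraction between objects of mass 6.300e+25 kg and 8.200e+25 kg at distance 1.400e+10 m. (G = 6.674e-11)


F = G*m1*m2/r^2 = 6.674e-11 * 6.300e+25 * 8.200e+25 / (1.400e+10)^2 = 6.674e-11 * 5.166e+51 / 1.960e+20 = 1.759e+21

1.759e+21 N


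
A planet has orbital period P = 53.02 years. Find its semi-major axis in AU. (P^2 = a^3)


a = P^(2/3) = 53.02^(2/3) = 14.1132

14.1132 AU


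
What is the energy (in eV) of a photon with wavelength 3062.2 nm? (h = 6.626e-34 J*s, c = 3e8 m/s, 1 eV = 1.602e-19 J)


E = hc/lambda = 6.626e-34 * 3e8 / 3.062e-06 = 6.491e-20 J = 0.4052 eV

0.4052 eV


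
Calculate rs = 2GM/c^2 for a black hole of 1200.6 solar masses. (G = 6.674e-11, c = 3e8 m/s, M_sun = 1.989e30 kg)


M = 1200.6 * 1.989e30 kg = 2.3879934e+33 kg. rs = 2GM/c^2 = 2 * 6.674e-11 * 2.3879934e+33 / (3e8)^2 = 3.542e+06

3.542e+06 m


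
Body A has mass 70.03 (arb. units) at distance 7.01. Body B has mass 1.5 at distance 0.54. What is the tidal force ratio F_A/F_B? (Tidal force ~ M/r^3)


Ratio = (M1/r1^3) / (M2/r2^3) = (70.03/7.01^3) / (1.5/0.54^3) = 0.0213

0.0213


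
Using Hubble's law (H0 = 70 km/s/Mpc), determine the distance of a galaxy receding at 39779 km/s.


d = v / H0 = 39779 / 70 = 568.2714

568.2714 Mpc


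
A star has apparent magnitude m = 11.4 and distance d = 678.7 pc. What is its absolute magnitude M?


M = m - 5*log10(d) + 5 = 11.4 - 5*log10(678.7) + 5 = 2.2416

2.2416


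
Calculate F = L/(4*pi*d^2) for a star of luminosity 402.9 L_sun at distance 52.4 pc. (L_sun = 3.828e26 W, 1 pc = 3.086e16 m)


F = L / (4*pi*d^2) = 1.542e+29 / (4*pi*(1.617e+18)^2) = 4.694e-09

4.694e-09 W/m^2


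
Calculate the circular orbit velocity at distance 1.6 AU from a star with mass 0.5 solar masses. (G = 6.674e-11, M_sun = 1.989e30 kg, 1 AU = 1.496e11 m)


v = sqrt(GM/r) = sqrt(6.674e-11 * 9.945e+29 / 2.394e+11) = 16652.1267

16652.1267 m/s


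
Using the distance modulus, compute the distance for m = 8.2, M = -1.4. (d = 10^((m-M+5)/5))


d = 10^((m - M + 5)/5) = 10^((8.2 - -1.4 + 5)/5) = 831.7638

831.7638 pc


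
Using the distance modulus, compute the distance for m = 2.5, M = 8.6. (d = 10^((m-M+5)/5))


d = 10^((m - M + 5)/5) = 10^((2.5 - 8.6 + 5)/5) = 0.6026

0.6026 pc


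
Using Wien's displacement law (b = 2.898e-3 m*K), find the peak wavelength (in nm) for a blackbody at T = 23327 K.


lam_max = b / T = 2.898e-3 / 23327 = 1.242e-07 m = 124.2337 nm

124.2337 nm


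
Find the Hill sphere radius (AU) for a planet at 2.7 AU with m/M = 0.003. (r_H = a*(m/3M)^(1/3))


r_H = a * (m/3M)^(1/3) = 2.7 * (0.003/3)^(1/3) = 0.27

0.27 AU


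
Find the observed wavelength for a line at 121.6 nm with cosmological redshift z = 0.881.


lam_obs = lam_emit * (1 + z) = 121.6 * (1 + 0.881) = 228.7296

228.7296 nm


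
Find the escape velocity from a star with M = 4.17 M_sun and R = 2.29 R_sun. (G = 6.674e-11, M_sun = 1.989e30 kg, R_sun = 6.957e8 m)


M = 4.17 * 1.989e30 kg = 8.29413e+30 kg; R = 2.29 * 6.957e8 m = 1.593153e+09 m. v_esc = sqrt(2GM/R) = sqrt(2 * 6.674e-11 * 8.29413e+30 / 1.593153e+09) = 833613.569

833613.569 m/s


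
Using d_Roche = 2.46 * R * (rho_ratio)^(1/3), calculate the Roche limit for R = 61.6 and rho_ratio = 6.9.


d_Roche = 2.46 * 61.6 * 6.9^(1/3) = 288.4909

288.4909


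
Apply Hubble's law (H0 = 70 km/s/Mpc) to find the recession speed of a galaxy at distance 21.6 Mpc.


v = H0 * d = 70 * 21.6 = 1512.0

1512.0 km/s


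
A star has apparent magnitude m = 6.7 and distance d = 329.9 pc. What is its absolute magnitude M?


M = m - 5*log10(d) + 5 = 6.7 - 5*log10(329.9) + 5 = -0.8919

-0.8919


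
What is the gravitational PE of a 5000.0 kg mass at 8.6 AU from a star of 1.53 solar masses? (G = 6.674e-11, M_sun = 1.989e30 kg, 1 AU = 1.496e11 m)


M = 1.53 * 1.989e30 kg = 3.04317e+30 kg; r = 8.6 AU * 1.496e11 m/AU = 1.28656e+12 m. U = -GM*m/r = -(6.674e-11 * 3.04317e+30 * 5000.0) / 1.28656e+12 = -7.893e+11

-7.893e+11 J


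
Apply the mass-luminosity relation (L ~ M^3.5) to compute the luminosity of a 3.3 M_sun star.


L/L_sun = (M/M_sun)^3.5 = 3.3^3.5 = 65.2828

65.2828 L_sun


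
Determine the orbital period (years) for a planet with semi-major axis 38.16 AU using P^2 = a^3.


P = a^(3/2) = 38.16^1.5 = 235.7287

235.7287 years


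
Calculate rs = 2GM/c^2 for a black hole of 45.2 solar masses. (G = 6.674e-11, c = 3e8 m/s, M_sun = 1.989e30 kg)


M = 45.2 * 1.989e30 kg = 8.99028e+31 kg. rs = 2GM/c^2 = 2 * 6.674e-11 * 8.99028e+31 / (3e8)^2 = 133335.8416

133335.8416 m


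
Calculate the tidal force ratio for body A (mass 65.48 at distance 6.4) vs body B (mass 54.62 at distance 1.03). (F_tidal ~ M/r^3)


Ratio = (M1/r1^3) / (M2/r2^3) = (65.48/6.4^3) / (54.62/1.03^3) = 0.005

0.005


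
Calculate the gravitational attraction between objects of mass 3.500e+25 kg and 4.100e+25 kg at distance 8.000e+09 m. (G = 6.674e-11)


F = G*m1*m2/r^2 = 6.674e-11 * 3.500e+25 * 4.100e+25 / (8.000e+09)^2 = 6.674e-11 * 1.435e+51 / 6.400e+19 = 1.496e+21

1.496e+21 N


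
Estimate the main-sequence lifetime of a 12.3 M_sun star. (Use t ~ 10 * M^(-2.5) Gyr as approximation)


t = 10 * M^(-2.5) = 10 * 12.3^(-2.5) = 0.0188

0.0188 Gyr


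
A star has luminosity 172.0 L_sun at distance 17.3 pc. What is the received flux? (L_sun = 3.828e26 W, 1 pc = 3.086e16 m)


F = L / (4*pi*d^2) = 6.584e+28 / (4*pi*(5.339e+17)^2) = 1.838e-08

1.838e-08 W/m^2


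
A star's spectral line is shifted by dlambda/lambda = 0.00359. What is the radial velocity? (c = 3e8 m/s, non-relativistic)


v = (dlambda/lambda) * c = 0.00359 * 3e8 = 1.077e+06

1.077e+06 m/s


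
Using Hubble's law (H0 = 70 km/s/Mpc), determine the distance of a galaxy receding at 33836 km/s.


d = v / H0 = 33836 / 70 = 483.3714

483.3714 Mpc


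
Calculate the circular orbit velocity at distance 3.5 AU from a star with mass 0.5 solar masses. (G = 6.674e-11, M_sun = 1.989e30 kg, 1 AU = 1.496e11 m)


v = sqrt(GM/r) = sqrt(6.674e-11 * 9.945e+29 / 5.236e+11) = 11258.8926

11258.8926 m/s


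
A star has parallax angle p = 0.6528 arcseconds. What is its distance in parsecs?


d = 1/p = 1/0.6528 = 1.5319

1.5319 pc


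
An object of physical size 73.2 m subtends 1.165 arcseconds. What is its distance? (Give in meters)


D = size / theta_rad, theta_rad = 1.165 * pi/(180*3600) = 5.648e-06, D = 1.296e+07

1.296e+07 m


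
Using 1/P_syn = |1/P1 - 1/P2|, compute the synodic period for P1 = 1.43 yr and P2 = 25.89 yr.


1/P_syn = |1/P1 - 1/P2| = |1/1.43 - 1/25.89| => P_syn = 1.5136

1.5136 years


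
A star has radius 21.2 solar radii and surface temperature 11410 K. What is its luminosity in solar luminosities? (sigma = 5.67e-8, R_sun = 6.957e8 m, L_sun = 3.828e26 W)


R = 21.2 * 6.957e8 m = 1.474884e+10 m. L = 4*pi*R^2*sigma*T^4 = 4*pi*(1.474884e+10)^2 * 5.67e-8 * 11410^4 = 2.626946506e+30 W. L/L_sun = 2.626946506e+30 / 3.828e26 = 6862.4517

6862.4517 L_sun


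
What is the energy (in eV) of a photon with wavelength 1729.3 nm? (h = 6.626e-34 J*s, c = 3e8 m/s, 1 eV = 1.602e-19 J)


E = hc/lambda = 6.626e-34 * 3e8 / 1.729e-06 = 1.149e-19 J = 0.7175 eV

0.7175 eV


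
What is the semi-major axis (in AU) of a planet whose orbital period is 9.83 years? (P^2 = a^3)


a = P^(2/3) = 9.83^(2/3) = 4.5888

4.5888 AU


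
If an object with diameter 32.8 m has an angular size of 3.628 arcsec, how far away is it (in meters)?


D = size / theta_rad, theta_rad = 3.628 * pi/(180*3600) = 1.759e-05, D = 1.865e+06

1.865e+06 m


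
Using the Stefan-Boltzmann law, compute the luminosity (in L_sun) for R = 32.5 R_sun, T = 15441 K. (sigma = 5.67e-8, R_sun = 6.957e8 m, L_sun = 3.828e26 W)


R = 32.5 * 6.957e8 m = 2.261025e+10 m. L = 4*pi*R^2*sigma*T^4 = 4*pi*(2.261025e+10)^2 * 5.67e-8 * 15441^4 = 2.070643548e+31 W. L/L_sun = 2.070643548e+31 / 3.828e26 = 54092.0467

54092.0467 L_sun


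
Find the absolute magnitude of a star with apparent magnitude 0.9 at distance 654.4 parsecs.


M = m - 5*log10(d) + 5 = 0.9 - 5*log10(654.4) + 5 = -8.1792

-8.1792


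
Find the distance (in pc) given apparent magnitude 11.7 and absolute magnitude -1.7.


d = 10^((m - M + 5)/5) = 10^((11.7 - -1.7 + 5)/5) = 4786.3009

4786.3009 pc


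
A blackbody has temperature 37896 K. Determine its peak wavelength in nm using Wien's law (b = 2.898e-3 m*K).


lam_max = b / T = 2.898e-3 / 37896 = 7.647e-08 m = 76.4725 nm

76.4725 nm


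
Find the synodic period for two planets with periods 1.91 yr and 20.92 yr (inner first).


1/P_syn = |1/P1 - 1/P2| = |1/1.91 - 1/20.92| => P_syn = 2.1019

2.1019 years


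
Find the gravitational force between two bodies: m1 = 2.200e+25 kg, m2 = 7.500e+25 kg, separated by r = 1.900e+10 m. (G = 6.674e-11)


F = G*m1*m2/r^2 = 6.674e-11 * 2.200e+25 * 7.500e+25 / (1.900e+10)^2 = 6.674e-11 * 1.650e+51 / 3.610e+20 = 3.050e+20

3.050e+20 N


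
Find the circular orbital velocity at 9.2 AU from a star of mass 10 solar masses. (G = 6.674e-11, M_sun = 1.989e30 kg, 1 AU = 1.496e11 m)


v = sqrt(GM/r) = sqrt(6.674e-11 * 1.989e+31 / 1.376e+12) = 31056.3764

31056.3764 m/s


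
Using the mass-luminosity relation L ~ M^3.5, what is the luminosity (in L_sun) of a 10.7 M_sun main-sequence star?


L/L_sun = (M/M_sun)^3.5 = 10.7^3.5 = 4007.2203

4007.2203 L_sun


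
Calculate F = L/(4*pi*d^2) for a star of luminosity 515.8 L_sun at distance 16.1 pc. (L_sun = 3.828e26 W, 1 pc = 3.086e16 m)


F = L / (4*pi*d^2) = 1.974e+29 / (4*pi*(4.968e+17)^2) = 6.365e-08

6.365e-08 W/m^2


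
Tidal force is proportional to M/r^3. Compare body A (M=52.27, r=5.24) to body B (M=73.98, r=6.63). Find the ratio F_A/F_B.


Ratio = (M1/r1^3) / (M2/r2^3) = (52.27/5.24^3) / (73.98/6.63^3) = 1.4311

1.4311


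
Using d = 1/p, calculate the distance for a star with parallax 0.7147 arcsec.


d = 1/p = 1/0.7147 = 1.3992

1.3992 pc


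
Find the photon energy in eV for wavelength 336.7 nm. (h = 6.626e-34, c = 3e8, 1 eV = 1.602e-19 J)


E = hc/lambda = 6.626e-34 * 3e8 / 3.367e-07 = 5.904e-19 J = 3.6853 eV

3.6853 eV


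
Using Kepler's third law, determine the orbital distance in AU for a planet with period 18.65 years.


a = P^(2/3) = 18.65^(2/3) = 7.0327

7.0327 AU


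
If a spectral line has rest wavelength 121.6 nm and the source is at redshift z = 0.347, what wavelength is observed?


lam_obs = lam_emit * (1 + z) = 121.6 * (1 + 0.347) = 163.7952

163.7952 nm


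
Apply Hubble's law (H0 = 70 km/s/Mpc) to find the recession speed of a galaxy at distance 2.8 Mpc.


v = H0 * d = 70 * 2.8 = 196.0

196.0 km/s


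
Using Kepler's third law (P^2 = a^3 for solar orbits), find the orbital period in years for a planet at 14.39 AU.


P = a^(3/2) = 14.39^1.5 = 54.5872

54.5872 years


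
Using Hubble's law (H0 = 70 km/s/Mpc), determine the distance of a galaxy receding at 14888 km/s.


d = v / H0 = 14888 / 70 = 212.6857

212.6857 Mpc


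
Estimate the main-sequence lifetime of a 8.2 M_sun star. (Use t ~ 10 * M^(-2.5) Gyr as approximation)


t = 10 * M^(-2.5) = 10 * 8.2^(-2.5) = 0.0519

0.0519 Gyr


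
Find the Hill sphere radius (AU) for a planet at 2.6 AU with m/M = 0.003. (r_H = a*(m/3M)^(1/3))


r_H = a * (m/3M)^(1/3) = 2.6 * (0.003/3)^(1/3) = 0.26

0.26 AU


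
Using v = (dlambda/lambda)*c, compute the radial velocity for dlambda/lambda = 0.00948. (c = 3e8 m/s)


v = (dlambda/lambda) * c = 0.00948 * 3e8 = 2.844e+06

2.844e+06 m/s


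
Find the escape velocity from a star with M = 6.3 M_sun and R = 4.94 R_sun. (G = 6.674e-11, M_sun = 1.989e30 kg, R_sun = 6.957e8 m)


M = 6.3 * 1.989e30 kg = 1.25307e+31 kg; R = 4.94 * 6.957e8 m = 3.436758e+09 m. v_esc = sqrt(2GM/R) = sqrt(2 * 6.674e-11 * 1.25307e+31 / 3.436758e+09) = 697623.8011

697623.8011 m/s


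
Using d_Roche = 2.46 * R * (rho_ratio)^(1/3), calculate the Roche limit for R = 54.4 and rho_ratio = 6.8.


d_Roche = 2.46 * 54.4 * 6.8^(1/3) = 253.5344

253.5344


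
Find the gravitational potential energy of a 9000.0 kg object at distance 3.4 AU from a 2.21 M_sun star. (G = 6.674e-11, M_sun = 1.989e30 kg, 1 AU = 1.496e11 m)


M = 2.21 * 1.989e30 kg = 4.39569e+30 kg; r = 3.4 AU * 1.496e11 m/AU = 5.0864e+11 m. U = -GM*m/r = -(6.674e-11 * 4.39569e+30 * 9000.0) / 5.0864e+11 = -5.191e+12

-5.191e+12 J


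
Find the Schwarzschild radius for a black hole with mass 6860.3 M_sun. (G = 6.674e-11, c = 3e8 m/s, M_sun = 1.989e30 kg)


M = 6860.3 * 1.989e30 kg = 1.36451367e+34 kg. rs = 2GM/c^2 = 2 * 6.674e-11 * 1.36451367e+34 / (3e8)^2 = 2.024e+07

2.024e+07 m


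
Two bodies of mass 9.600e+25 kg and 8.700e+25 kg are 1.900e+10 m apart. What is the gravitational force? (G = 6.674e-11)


F = G*m1*m2/r^2 = 6.674e-11 * 9.600e+25 * 8.700e+25 / (1.900e+10)^2 = 6.674e-11 * 8.352e+51 / 3.610e+20 = 1.544e+21

1.544e+21 N


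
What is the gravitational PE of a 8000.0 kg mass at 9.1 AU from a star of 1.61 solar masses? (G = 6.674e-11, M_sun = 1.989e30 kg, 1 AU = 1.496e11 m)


M = 1.61 * 1.989e30 kg = 3.20229e+30 kg; r = 9.1 AU * 1.496e11 m/AU = 1.36136e+12 m. U = -GM*m/r = -(6.674e-11 * 3.20229e+30 * 8000.0) / 1.36136e+12 = -1.256e+12

-1.256e+12 J


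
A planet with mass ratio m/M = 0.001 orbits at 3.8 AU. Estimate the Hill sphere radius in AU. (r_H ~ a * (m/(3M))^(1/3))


r_H = a * (m/3M)^(1/3) = 3.8 * (0.001/3)^(1/3) = 0.2635

0.2635 AU


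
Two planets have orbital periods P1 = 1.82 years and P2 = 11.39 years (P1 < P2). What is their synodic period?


1/P_syn = |1/P1 - 1/P2| = |1/1.82 - 1/11.39| => P_syn = 2.1661

2.1661 years


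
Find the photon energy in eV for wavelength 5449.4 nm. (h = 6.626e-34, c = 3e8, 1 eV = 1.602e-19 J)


E = hc/lambda = 6.626e-34 * 3e8 / 5.449e-06 = 3.648e-20 J = 0.2277 eV

0.2277 eV


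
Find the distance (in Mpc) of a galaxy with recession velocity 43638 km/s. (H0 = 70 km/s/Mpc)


d = v / H0 = 43638 / 70 = 623.4

623.4 Mpc


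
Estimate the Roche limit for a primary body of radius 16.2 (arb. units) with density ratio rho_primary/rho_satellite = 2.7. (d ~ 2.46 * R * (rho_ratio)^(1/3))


d_Roche = 2.46 * 16.2 * 2.7^(1/3) = 55.493

55.493


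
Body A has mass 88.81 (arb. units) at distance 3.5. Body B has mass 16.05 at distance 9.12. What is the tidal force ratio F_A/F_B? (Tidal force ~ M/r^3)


Ratio = (M1/r1^3) / (M2/r2^3) = (88.81/3.5^3) / (16.05/9.12^3) = 97.8965

97.8965


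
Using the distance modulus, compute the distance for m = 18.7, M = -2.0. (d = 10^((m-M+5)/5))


d = 10^((m - M + 5)/5) = 10^((18.7 - -2.0 + 5)/5) = 138038.4265

138038.4265 pc


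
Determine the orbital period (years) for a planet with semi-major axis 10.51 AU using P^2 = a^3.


P = a^(3/2) = 10.51^1.5 = 34.0725

34.0725 years


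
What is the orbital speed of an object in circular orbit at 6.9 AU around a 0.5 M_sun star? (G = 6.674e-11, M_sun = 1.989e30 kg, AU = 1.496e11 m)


v = sqrt(GM/r) = sqrt(6.674e-11 * 9.945e+29 / 1.032e+12) = 8018.7219

8018.7219 m/s


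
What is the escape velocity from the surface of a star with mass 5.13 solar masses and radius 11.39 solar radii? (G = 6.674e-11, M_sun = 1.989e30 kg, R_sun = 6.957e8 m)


M = 5.13 * 1.989e30 kg = 1.020357e+31 kg; R = 11.39 * 6.957e8 m = 7.924023e+09 m. v_esc = sqrt(2GM/R) = sqrt(2 * 6.674e-11 * 1.020357e+31 / 7.924023e+09) = 414582.8277

414582.8277 m/s


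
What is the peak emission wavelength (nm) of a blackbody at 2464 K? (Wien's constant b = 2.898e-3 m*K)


lam_max = b / T = 2.898e-3 / 2464 = 1.176e-06 m = 1176.1364 nm

1176.1364 nm


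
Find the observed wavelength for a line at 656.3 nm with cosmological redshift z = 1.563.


lam_obs = lam_emit * (1 + z) = 656.3 * (1 + 1.563) = 1682.0969

1682.0969 nm


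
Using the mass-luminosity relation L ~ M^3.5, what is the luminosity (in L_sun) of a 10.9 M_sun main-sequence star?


L/L_sun = (M/M_sun)^3.5 = 10.9^3.5 = 4275.5574

4275.5574 L_sun


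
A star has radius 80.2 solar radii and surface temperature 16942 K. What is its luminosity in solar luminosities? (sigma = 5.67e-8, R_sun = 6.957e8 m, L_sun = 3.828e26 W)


R = 80.2 * 6.957e8 m = 5.579514e+10 m. L = 4*pi*R^2*sigma*T^4 = 4*pi*(5.579514e+10)^2 * 5.67e-8 * 16942^4 = 1.827445256e+32 W. L/L_sun = 1.827445256e+32 / 3.828e26 = 477389.0428

477389.0428 L_sun


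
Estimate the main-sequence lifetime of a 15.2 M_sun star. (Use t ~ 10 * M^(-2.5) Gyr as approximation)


t = 10 * M^(-2.5) = 10 * 15.2^(-2.5) = 0.0111

0.0111 Gyr


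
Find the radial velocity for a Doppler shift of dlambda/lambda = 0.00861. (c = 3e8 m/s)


v = (dlambda/lambda) * c = 0.00861 * 3e8 = 2.583e+06

2.583e+06 m/s


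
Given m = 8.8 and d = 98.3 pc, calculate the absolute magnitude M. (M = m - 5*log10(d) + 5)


M = m - 5*log10(d) + 5 = 8.8 - 5*log10(98.3) + 5 = 3.8372

3.8372


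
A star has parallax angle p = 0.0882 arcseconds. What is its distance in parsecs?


d = 1/p = 1/0.0882 = 11.3379

11.3379 pc


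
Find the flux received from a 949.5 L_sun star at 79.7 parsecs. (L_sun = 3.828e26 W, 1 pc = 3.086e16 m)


F = L / (4*pi*d^2) = 3.635e+29 / (4*pi*(2.460e+18)^2) = 4.781e-09

4.781e-09 W/m^2


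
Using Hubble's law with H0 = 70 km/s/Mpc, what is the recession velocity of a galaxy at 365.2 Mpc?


v = H0 * d = 70 * 365.2 = 25564.0

25564.0 km/s


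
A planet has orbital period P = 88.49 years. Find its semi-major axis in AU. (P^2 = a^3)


a = P^(2/3) = 88.49^(2/3) = 19.8577

19.8577 AU


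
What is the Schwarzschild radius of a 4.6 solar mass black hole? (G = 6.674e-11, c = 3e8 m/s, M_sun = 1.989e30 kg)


M = 4.6 * 1.989e30 kg = 9.1494e+30 kg. rs = 2GM/c^2 = 2 * 6.674e-11 * 9.1494e+30 / (3e8)^2 = 13569.5768

13569.5768 m


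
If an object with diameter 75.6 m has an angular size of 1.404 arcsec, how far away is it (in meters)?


D = size / theta_rad, theta_rad = 1.404 * pi/(180*3600) = 6.807e-06, D = 1.111e+07

1.111e+07 m


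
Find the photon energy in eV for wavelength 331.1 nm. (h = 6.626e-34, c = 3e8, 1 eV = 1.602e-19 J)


E = hc/lambda = 6.626e-34 * 3e8 / 3.311e-07 = 6.004e-19 J = 3.7476 eV

3.7476 eV


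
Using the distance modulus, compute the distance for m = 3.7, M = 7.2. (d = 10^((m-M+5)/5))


d = 10^((m - M + 5)/5) = 10^((3.7 - 7.2 + 5)/5) = 1.9953

1.9953 pc


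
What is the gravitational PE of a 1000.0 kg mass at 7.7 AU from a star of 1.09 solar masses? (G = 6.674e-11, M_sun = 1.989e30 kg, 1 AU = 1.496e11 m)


M = 1.09 * 1.989e30 kg = 2.16801e+30 kg; r = 7.7 AU * 1.496e11 m/AU = 1.15192e+12 m. U = -GM*m/r = -(6.674e-11 * 2.16801e+30 * 1000.0) / 1.15192e+12 = -1.256e+11

-1.256e+11 J


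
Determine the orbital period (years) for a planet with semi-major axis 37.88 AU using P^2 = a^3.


P = a^(3/2) = 37.88^1.5 = 233.139

233.139 years


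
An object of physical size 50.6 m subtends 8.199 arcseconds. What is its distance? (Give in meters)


D = size / theta_rad, theta_rad = 8.199 * pi/(180*3600) = 3.975e-05, D = 1.273e+06

1.273e+06 m


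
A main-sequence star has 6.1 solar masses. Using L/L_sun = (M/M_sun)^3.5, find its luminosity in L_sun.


L/L_sun = (M/M_sun)^3.5 = 6.1^3.5 = 560.6017

560.6017 L_sun


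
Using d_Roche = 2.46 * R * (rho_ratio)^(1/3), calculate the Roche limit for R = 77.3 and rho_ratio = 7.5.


d_Roche = 2.46 * 77.3 * 7.5^(1/3) = 372.2217

372.2217


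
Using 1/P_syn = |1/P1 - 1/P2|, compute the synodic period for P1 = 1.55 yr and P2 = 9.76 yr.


1/P_syn = |1/P1 - 1/P2| = |1/1.55 - 1/9.76| => P_syn = 1.8426

1.8426 years


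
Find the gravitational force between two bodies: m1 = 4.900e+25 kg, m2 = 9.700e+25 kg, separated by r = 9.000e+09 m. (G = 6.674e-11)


F = G*m1*m2/r^2 = 6.674e-11 * 4.900e+25 * 9.700e+25 / (9.000e+09)^2 = 6.674e-11 * 4.753e+51 / 8.100e+19 = 3.916e+21

3.916e+21 N


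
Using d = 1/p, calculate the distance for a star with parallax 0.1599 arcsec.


d = 1/p = 1/0.1599 = 6.2539

6.2539 pc


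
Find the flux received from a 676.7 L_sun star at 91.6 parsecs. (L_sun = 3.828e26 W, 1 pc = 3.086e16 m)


F = L / (4*pi*d^2) = 2.590e+29 / (4*pi*(2.827e+18)^2) = 2.580e-09

2.580e-09 W/m^2


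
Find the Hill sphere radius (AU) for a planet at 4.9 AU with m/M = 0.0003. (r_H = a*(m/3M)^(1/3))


r_H = a * (m/3M)^(1/3) = 4.9 * (0.0003/3)^(1/3) = 0.2274

0.2274 AU


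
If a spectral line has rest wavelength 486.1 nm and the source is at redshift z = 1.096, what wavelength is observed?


lam_obs = lam_emit * (1 + z) = 486.1 * (1 + 1.096) = 1018.8656

1018.8656 nm


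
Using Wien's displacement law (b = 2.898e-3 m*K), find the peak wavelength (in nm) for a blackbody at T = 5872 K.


lam_max = b / T = 2.898e-3 / 5872 = 4.935e-07 m = 493.5286 nm

493.5286 nm


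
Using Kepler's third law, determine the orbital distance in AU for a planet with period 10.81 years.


a = P^(2/3) = 10.81^(2/3) = 4.889

4.889 AU


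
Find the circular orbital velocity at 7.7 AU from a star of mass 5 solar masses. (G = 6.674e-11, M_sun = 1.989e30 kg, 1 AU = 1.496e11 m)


v = sqrt(GM/r) = sqrt(6.674e-11 * 9.945e+30 / 1.152e+12) = 24004.0397

24004.0397 m/s


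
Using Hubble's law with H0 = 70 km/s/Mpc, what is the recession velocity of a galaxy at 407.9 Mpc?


v = H0 * d = 70 * 407.9 = 28553.0

28553.0 km/s


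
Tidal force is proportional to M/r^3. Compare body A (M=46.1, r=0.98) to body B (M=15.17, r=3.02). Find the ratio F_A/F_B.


Ratio = (M1/r1^3) / (M2/r2^3) = (46.1/0.98^3) / (15.17/3.02^3) = 88.932

88.932


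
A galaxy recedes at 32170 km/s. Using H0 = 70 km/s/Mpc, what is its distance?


d = v / H0 = 32170 / 70 = 459.5714

459.5714 Mpc


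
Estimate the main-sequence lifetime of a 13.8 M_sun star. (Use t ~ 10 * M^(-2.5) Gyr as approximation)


t = 10 * M^(-2.5) = 10 * 13.8^(-2.5) = 0.0141

0.0141 Gyr


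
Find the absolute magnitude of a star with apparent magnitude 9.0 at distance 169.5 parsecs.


M = m - 5*log10(d) + 5 = 9.0 - 5*log10(169.5) + 5 = 2.8542

2.8542


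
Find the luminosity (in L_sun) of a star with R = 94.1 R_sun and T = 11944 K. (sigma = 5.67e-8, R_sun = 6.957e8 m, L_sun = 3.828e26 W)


R = 94.1 * 6.957e8 m = 6.546537e+10 m. L = 4*pi*R^2*sigma*T^4 = 4*pi*(6.546537e+10)^2 * 5.67e-8 * 11944^4 = 6.214631119e+31 W. L/L_sun = 6.214631119e+31 / 3.828e26 = 162346.6854

162346.6854 L_sun


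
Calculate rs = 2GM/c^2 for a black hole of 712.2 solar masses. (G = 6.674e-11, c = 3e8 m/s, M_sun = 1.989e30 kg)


M = 712.2 * 1.989e30 kg = 1.4165658e+33 kg. rs = 2GM/c^2 = 2 * 6.674e-11 * 1.4165658e+33 / (3e8)^2 = 2.101e+06

2.101e+06 m


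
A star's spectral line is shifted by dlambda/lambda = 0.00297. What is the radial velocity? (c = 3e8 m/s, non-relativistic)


v = (dlambda/lambda) * c = 0.00297 * 3e8 = 891000.0

891000.0 m/s


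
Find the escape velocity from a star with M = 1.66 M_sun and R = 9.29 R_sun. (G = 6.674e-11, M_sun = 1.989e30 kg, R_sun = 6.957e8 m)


M = 1.66 * 1.989e30 kg = 3.30174e+30 kg; R = 9.29 * 6.957e8 m = 6.463053e+09 m. v_esc = sqrt(2GM/R) = sqrt(2 * 6.674e-11 * 3.30174e+30 / 6.463053e+09) = 261132.3493

261132.3493 m/s


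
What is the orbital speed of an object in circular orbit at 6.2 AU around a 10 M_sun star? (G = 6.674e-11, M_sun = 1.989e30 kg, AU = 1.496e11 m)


v = sqrt(GM/r) = sqrt(6.674e-11 * 1.989e+31 / 9.275e+11) = 37831.0897

37831.0897 m/s


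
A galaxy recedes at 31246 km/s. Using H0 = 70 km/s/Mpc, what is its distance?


d = v / H0 = 31246 / 70 = 446.3714

446.3714 Mpc


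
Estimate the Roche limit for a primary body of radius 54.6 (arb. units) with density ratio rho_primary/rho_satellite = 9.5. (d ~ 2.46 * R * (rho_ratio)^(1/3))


d_Roche = 2.46 * 54.6 * 9.5^(1/3) = 284.4694

284.4694


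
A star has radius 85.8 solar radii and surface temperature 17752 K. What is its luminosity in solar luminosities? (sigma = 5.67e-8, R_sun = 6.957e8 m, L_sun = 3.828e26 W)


R = 85.8 * 6.957e8 m = 5.969106e+10 m. L = 4*pi*R^2*sigma*T^4 = 4*pi*(5.969106e+10)^2 * 5.67e-8 * 17752^4 = 2.521161475e+32 W. L/L_sun = 2.521161475e+32 / 3.828e26 = 658610.6257

658610.6257 L_sun


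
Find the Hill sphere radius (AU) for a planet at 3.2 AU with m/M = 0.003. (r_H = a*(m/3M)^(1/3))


r_H = a * (m/3M)^(1/3) = 3.2 * (0.003/3)^(1/3) = 0.32

0.32 AU


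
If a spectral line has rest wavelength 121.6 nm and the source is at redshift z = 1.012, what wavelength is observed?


lam_obs = lam_emit * (1 + z) = 121.6 * (1 + 1.012) = 244.6592

244.6592 nm


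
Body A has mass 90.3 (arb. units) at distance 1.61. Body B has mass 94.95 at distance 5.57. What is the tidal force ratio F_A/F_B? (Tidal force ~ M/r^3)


Ratio = (M1/r1^3) / (M2/r2^3) = (90.3/1.61^3) / (94.95/5.57^3) = 39.3805

39.3805


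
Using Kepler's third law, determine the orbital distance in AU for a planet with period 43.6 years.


a = P^(2/3) = 43.6^(2/3) = 12.3877

12.3877 AU


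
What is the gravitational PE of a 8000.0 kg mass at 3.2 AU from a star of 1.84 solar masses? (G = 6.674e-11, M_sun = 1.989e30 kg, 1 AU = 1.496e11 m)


M = 1.84 * 1.989e30 kg = 3.65976e+30 kg; r = 3.2 AU * 1.496e11 m/AU = 4.7872e+11 m. U = -GM*m/r = -(6.674e-11 * 3.65976e+30 * 8000.0) / 4.7872e+11 = -4.082e+12

-4.082e+12 J


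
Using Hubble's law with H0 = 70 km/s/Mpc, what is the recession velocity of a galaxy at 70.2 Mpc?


v = H0 * d = 70 * 70.2 = 4914.0

4914.0 km/s


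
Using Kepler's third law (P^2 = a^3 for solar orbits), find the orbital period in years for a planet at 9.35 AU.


P = a^(3/2) = 9.35^1.5 = 28.5902

28.5902 years


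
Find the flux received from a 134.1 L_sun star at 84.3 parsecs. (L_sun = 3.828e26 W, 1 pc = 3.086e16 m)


F = L / (4*pi*d^2) = 5.133e+28 / (4*pi*(2.601e+18)^2) = 6.036e-10

6.036e-10 W/m^2


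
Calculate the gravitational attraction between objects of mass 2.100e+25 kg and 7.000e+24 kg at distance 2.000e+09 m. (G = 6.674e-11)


F = G*m1*m2/r^2 = 6.674e-11 * 2.100e+25 * 7.000e+24 / (2.000e+09)^2 = 6.674e-11 * 1.470e+50 / 4.000e+18 = 2.453e+21

2.453e+21 N


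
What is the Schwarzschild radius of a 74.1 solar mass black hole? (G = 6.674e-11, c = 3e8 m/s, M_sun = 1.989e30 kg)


M = 74.1 * 1.989e30 kg = 1.473849e+32 kg. rs = 2GM/c^2 = 2 * 6.674e-11 * 1.473849e+32 / (3e8)^2 = 218588.1828

218588.1828 m


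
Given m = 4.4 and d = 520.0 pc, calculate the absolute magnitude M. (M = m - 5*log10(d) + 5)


M = m - 5*log10(d) + 5 = 4.4 - 5*log10(520.0) + 5 = -4.18

-4.18


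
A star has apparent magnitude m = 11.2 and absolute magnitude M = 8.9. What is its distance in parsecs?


d = 10^((m - M + 5)/5) = 10^((11.2 - 8.9 + 5)/5) = 28.8403

28.8403 pc


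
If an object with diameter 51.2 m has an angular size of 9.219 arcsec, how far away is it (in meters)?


D = size / theta_rad, theta_rad = 9.219 * pi/(180*3600) = 4.469e-05, D = 1.146e+06

1.146e+06 m


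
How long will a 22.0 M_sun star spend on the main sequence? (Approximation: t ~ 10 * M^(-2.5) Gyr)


t = 10 * M^(-2.5) = 10 * 22.0^(-2.5) = 0.0044

0.0044 Gyr


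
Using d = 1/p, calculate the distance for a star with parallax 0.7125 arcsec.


d = 1/p = 1/0.7125 = 1.4035

1.4035 pc


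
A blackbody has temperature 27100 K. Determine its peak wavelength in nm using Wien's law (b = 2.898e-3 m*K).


lam_max = b / T = 2.898e-3 / 27100 = 1.069e-07 m = 106.9373 nm

106.9373 nm


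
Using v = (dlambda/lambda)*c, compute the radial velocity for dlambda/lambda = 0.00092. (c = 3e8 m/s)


v = (dlambda/lambda) * c = 0.00092 * 3e8 = 276000.0

276000.0 m/s


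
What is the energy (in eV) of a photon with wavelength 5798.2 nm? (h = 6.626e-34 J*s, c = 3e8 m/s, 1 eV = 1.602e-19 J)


E = hc/lambda = 6.626e-34 * 3e8 / 5.798e-06 = 3.428e-20 J = 0.214 eV

0.214 eV


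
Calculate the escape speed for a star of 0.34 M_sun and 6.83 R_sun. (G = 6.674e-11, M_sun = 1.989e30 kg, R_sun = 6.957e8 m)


M = 0.34 * 1.989e30 kg = 6.7626e+29 kg; R = 6.83 * 6.957e8 m = 4.751631e+09 m. v_esc = sqrt(2GM/R) = sqrt(2 * 6.674e-11 * 6.7626e+29 / 4.751631e+09) = 137829.949

137829.949 m/s


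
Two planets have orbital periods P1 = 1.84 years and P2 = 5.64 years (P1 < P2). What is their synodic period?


1/P_syn = |1/P1 - 1/P2| = |1/1.84 - 1/5.64| => P_syn = 2.7309

2.7309 years


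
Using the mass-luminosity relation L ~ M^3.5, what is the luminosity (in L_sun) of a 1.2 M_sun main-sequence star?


L/L_sun = (M/M_sun)^3.5 = 1.2^3.5 = 1.8929

1.8929 L_sun


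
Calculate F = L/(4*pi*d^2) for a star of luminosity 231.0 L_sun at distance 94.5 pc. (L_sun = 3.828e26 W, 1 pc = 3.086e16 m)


F = L / (4*pi*d^2) = 8.843e+28 / (4*pi*(2.916e+18)^2) = 8.274e-10

8.274e-10 W/m^2


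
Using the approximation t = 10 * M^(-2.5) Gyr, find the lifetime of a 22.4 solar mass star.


t = 10 * M^(-2.5) = 10 * 22.4^(-2.5) = 0.0042

0.0042 Gyr


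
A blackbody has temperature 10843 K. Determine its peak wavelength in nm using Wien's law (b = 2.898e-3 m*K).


lam_max = b / T = 2.898e-3 / 10843 = 2.673e-07 m = 267.2692 nm

267.2692 nm


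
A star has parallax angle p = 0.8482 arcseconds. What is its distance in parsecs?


d = 1/p = 1/0.8482 = 1.179

1.179 pc


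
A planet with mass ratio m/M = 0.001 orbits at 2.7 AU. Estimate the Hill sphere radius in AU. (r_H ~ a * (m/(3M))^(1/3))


r_H = a * (m/3M)^(1/3) = 2.7 * (0.001/3)^(1/3) = 0.1872

0.1872 AU


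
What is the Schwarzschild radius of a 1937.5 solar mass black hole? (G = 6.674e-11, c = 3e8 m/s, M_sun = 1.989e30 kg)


M = 1937.5 * 1.989e30 kg = 3.8536875e+33 kg. rs = 2GM/c^2 = 2 * 6.674e-11 * 3.8536875e+33 / (3e8)^2 = 5.715e+06

5.715e+06 m


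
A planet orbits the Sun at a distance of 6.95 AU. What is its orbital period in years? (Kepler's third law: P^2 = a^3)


P = a^(3/2) = 6.95^1.5 = 18.3222

18.3222 years


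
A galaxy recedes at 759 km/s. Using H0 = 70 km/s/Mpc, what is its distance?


d = v / H0 = 759 / 70 = 10.8429

10.8429 Mpc


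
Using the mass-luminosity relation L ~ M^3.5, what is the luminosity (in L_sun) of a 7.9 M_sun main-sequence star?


L/L_sun = (M/M_sun)^3.5 = 7.9^3.5 = 1385.7817

1385.7817 L_sun


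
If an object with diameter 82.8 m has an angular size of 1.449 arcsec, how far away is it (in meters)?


D = size / theta_rad, theta_rad = 1.449 * pi/(180*3600) = 7.025e-06, D = 1.179e+07

1.179e+07 m


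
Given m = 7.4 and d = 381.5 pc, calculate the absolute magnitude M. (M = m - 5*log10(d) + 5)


M = m - 5*log10(d) + 5 = 7.4 - 5*log10(381.5) + 5 = -0.5075

-0.5075


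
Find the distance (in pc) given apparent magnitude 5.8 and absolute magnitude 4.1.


d = 10^((m - M + 5)/5) = 10^((5.8 - 4.1 + 5)/5) = 21.8776

21.8776 pc


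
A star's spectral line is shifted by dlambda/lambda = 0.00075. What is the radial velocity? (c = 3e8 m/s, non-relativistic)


v = (dlambda/lambda) * c = 0.00075 * 3e8 = 225000.0

225000.0 m/s


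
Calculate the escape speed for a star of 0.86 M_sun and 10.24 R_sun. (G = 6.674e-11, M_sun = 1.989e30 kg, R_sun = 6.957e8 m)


M = 0.86 * 1.989e30 kg = 1.71054e+30 kg; R = 10.24 * 6.957e8 m = 7.123968e+09 m. v_esc = sqrt(2GM/R) = sqrt(2 * 6.674e-11 * 1.71054e+30 / 7.123968e+09) = 179025.0222

179025.0222 m/s
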